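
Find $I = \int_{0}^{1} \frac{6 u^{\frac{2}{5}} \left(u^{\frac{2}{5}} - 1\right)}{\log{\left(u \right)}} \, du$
$- \log{\left(\frac{117649}{531441} \right)}$

Introduce a parameter $a$ in the exponent: let $I(a) = \int_{0}^{1} \frac{6 \left(u^{\frac{4}{5}} - u^{a}\right)}{\log{\left(u \right)}} \, du$.

Since $\dfrac{\partial}{\partial a}\,u^{a} = u^{a} \ln u$, the $\ln u$ in the denominator cancels and
$$\frac{dI}{da} = \int_{0}^{1} -6 u^{a} \, du = -6 \left[\frac{u^{a+1}}{a+1}\right]_0^1 = - \frac{6}{a + 1}.$$

Integrating with respect to $a$ gives $I(a) = - \log{\left(\frac{15625 \left(a + 1\right)^{6}}{531441} \right)} + C$.

At $a = \frac{4}{5}$ the integrand is identically $0$, so $I(\frac{4}{5}) = 0$. The closed form gives $0$, hence $C = 0$.

Setting $a = \frac{2}{5}$:
$$I = - \log{\left(\frac{117649}{531441} \right)}.$$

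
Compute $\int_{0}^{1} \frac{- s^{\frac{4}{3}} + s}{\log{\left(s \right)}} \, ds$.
$\log{\left(\frac{6}{7} \right)}$

Introduce a parameter $a$ in the exponent: let $I(a) = \int_{0}^{1} \frac{s - s^{a}}{\log{\left(s \right)}} \, ds$.

Since $\dfrac{\partial}{\partial a}\,s^{a} = s^{a} \ln s$, the $\ln s$ in the denominator cancels and
$$\frac{dI}{da} = \int_{0}^{1} -1 s^{a} \, ds = -1 \left[\frac{s^{a+1}}{a+1}\right]_0^1 = - \frac{1}{a + 1}.$$

Integrating with respect to $a$ gives $I(a) = \log{\left(\frac{2}{a + 1} \right)} + C$.

At $a = 1$ the integrand is identically $0$, so $I(1) = 0$. The closed form gives $0$, hence $C = 0$.

Setting $a = \frac{4}{3}$:
$$I = \log{\left(\frac{6}{7} \right)}.$$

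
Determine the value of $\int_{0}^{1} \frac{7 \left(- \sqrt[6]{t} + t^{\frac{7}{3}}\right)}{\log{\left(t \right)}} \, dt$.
$- \log{\left(\frac{823543}{1280000000} \right)}$

Introduce a parameter $a$ in the exponent: let $I(a) = \int_{0}^{1} \frac{7 \left(t^{\frac{7}{3}} - t^{a}\right)}{\log{\left(t \right)}} \, dt$.

Since $\dfrac{\partial}{\partial a}\,t^{a} = t^{a} \ln t$, the $\ln t$ in the denominator cancels and
$$\frac{dI}{da} = \int_{0}^{1} -7 t^{a} \, dt = -7 \left[\frac{t^{a+1}}{a+1}\right]_0^1 = - \frac{7}{a + 1}.$$

Integrating with respect to $a$ gives $I(a) = - \log{\left(\frac{2187 \left(a + 1\right)^{7}}{10000000} \right)} + C$.

At $a = \frac{7}{3}$ the integrand is identically $0$, so $I(\frac{7}{3}) = 0$. The closed form gives $0$, hence $C = 0$.

Setting $a = \frac{1}{6}$:
$$I = - \log{\left(\frac{823543}{1280000000} \right)}.$$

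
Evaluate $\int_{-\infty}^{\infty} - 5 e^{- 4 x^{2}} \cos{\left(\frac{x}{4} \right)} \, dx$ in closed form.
$- \frac{5 \sqrt{\pi}}{2 e^{\frac{1}{256}}}$

Treat the cosine frequency as a parameter and define $I(b) = \int_{-\infty}^{\infty} - 5 e^{- 4 x^{2}} \cos{\left(b x \right)} \, dx$.

Differentiating under the integral sign,
$$I'(b) = \int_{-\infty}^{\infty} 5 x e^{- 4 x^{2}} \sin{\left(b x \right)} \, dx.$$

Integrate $\int_{-\infty}^{\infty} x \sin(b x)\, e^{- 4 x^{2}}\, dx$ by parts with $u = \sin(b x)$ and $dv = x\, e^{- 4 x^{2}}\, dx$, giving $v = - \frac{e^{- 4 x^{2}}}{8}$. The boundary term vanishes and
$$\int_{-\infty}^{\infty} x \sin(b x)\, e^{- 4 x^{2}}\, dx = \frac{b}{8} \int_{-\infty}^{\infty} \cos(b x)\, e^{- 4 x^{2}}\, dx,$$
so $I'(b) = - \frac{b}{8}\, I(b)$.

This is a separable first-order ODE; solving with the initial condition $I(0) = \int_{-\infty}^{\infty} - 5 e^{- 4 x^{2}}\,dx = - \frac{5 \sqrt{\pi}}{2}$ gives
$$I(b) = - \frac{5 \sqrt{\pi} e^{- \frac{b^{2}}{16}}}{2}.$$

Setting $b = \frac{1}{4}$:
$$I = - \frac{5 \sqrt{\pi}}{2 e^{\frac{1}{256}}}.$$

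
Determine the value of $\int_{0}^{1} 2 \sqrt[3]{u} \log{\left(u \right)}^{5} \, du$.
$- \frac{10935}{256}$

Begin with the known integral
$$J(a) = \int_{0}^{1} 2 u^{a} \, du = \frac{2}{a + 1}.$$

Differentiating under the integral sign brings down a factor of $\ln u$:
$$\frac{dJ}{da} = \int_{0}^{1} 2 u^{a} \log{\left(u \right)} \, du = - \frac{2}{\left(a + 1\right)^{2}}.$$

Repeating $5$ times in total — each differentiation brings down another $\ln u$ — gives
$$\frac{d^{5}J}{da^{5}} = \int_{0}^{1} 2 u^{a} \log{\left(u \right)}^{5} \, du = - \frac{240}{\left(a + 1\right)^{6}},$$
and the integrand here is exactly the target integrand, so $I = - \frac{240}{\left(a + 1\right)^{6}}$.

Setting $a = \frac{1}{3}$:
$$I = - \frac{10935}{256}.$$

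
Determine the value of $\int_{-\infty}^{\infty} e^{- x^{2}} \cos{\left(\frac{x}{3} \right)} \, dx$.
$\frac{\sqrt{\pi}}{e^{\frac{1}{36}}}$

Let $b$ denote the cosine frequency and define $I(b) = \int_{-\infty}^{\infty} e^{- x^{2}} \cos{\left(b x \right)} \, dx$.

Differentiating under the integral sign,
$$I'(b) = \int_{-\infty}^{\infty} - x e^{- x^{2}} \sin{\left(b x \right)} \, dx.$$

Integrate $\int_{-\infty}^{\infty} x \sin(b x)\, e^{- x^{2}}\, dx$ by parts with $u = \sin(b x)$ and $dv = x\, e^{- x^{2}}\, dx$, giving $v = - \frac{e^{- x^{2}}}{2}$. The boundary term vanishes and
$$\int_{-\infty}^{\infty} x \sin(b x)\, e^{- x^{2}}\, dx = \frac{b}{2} \int_{-\infty}^{\infty} \cos(b x)\, e^{- x^{2}}\, dx,$$
so $I'(b) = - \frac{b}{2}\, I(b)$.

This is a separable first-order ODE; solving with the initial condition $I(0) = \int_{-\infty}^{\infty} e^{- x^{2}}\,dx = \sqrt{\pi}$ gives
$$I(b) = \sqrt{\pi} e^{- \frac{b^{2}}{4}}.$$

Setting $b = \frac{1}{3}$:
$$I = \frac{\sqrt{\pi}}{e^{\frac{1}{36}}}.$$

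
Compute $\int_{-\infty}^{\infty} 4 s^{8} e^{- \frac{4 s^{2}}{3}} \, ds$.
$\frac{8505 \sqrt{3} \sqrt{\pi}}{2048}$

Begin with the known integral
$$J(a) = \int_{-\infty}^{\infty} 4 e^{- a s^{2}} \, ds = \frac{4 \sqrt{\pi}}{\sqrt{a}}.$$

Differentiating under the integral sign brings down a factor of $(-s^2)$:
$$\frac{dJ}{da} = \int_{-\infty}^{\infty} - 4 s^{2} e^{- a s^{2}} \, ds = - \frac{2 \sqrt{\pi}}{a^{\frac{3}{2}}}.$$

Repeating $4$ times in total — each differentiation brings down another $(-s^2)$ — gives
$$\frac{d^{4}J}{da^{4}} = \int_{-\infty}^{\infty} 4 s^{8} e^{- a s^{2}} \, ds = \frac{105 \sqrt{\pi}}{4 a^{\frac{9}{2}}},$$
and the integrand here is exactly the target integrand, so $I = \frac{105 \sqrt{\pi}}{4 a^{\frac{9}{2}}}$.

Setting $a = \frac{4}{3}$:
$$I = \frac{8505 \sqrt{3} \sqrt{\pi}}{2048}.$$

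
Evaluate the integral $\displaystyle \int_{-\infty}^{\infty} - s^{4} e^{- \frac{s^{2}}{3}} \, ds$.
$- \frac{27 \sqrt{3} \sqrt{\pi}}{4}$

Begin with the known integral
$$J(a) = \int_{-\infty}^{\infty} - e^{- a s^{2}} \, ds = - \frac{\sqrt{\pi}}{\sqrt{a}}.$$

Differentiating under the integral sign brings down a factor of $(-s^2)$:
$$\frac{dJ}{da} = \int_{-\infty}^{\infty} s^{2} e^{- a s^{2}} \, ds = \frac{\sqrt{\pi}}{2 a^{\frac{3}{2}}}.$$

Repeating twice in total — each differentiation brings down another $(-s^2)$ — gives
$$\frac{d^{2}J}{da^{2}} = \int_{-\infty}^{\infty} - s^{4} e^{- a s^{2}} \, ds = - \frac{3 \sqrt{\pi}}{4 a^{\frac{5}{2}}},$$
and the integrand here is exactly the target integrand, so $I = - \frac{3 \sqrt{\pi}}{4 a^{\frac{5}{2}}}$.

Setting $a = \frac{1}{3}$:
$$I = - \frac{27 \sqrt{3} \sqrt{\pi}}{4}.$$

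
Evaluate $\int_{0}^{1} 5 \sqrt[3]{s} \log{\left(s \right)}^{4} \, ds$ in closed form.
$\frac{3645}{128}$

Begin with the known integral
$$J(a) = \int_{0}^{1} 5 s^{a} \, ds = \frac{5}{a + 1}.$$

Differentiating under the integral sign brings down a factor of $\ln s$:
$$\frac{dJ}{da} = \int_{0}^{1} 5 s^{a} \log{\left(s \right)} \, ds = - \frac{5}{\left(a + 1\right)^{2}}.$$

Repeating $4$ times in total — each differentiation brings down another $\ln s$ — gives
$$\frac{d^{4}J}{da^{4}} = \int_{0}^{1} 5 s^{a} \log{\left(s \right)}^{4} \, ds = \frac{120}{\left(a + 1\right)^{5}},$$
and the integrand here is exactly the target integrand, so $I = \frac{120}{\left(a + 1\right)^{5}}$.

Setting $a = \frac{1}{3}$:
$$I = \frac{3645}{128}.$$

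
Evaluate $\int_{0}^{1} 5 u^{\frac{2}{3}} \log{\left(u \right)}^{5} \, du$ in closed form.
$- \frac{17496}{625}$

Start from the elementary integral
$$J(a) = \int_{0}^{1} 5 u^{a} \, du = \frac{5}{a + 1}.$$

Differentiating under the integral sign brings down a factor of $\ln u$:
$$\frac{dJ}{da} = \int_{0}^{1} 5 u^{a} \log{\left(u \right)} \, du = - \frac{5}{\left(a + 1\right)^{2}}.$$

Repeating $5$ times in total — each differentiation brings down another $\ln u$ — gives
$$\frac{d^{5}J}{da^{5}} = \int_{0}^{1} 5 u^{a} \log{\left(u \right)}^{5} \, du = - \frac{600}{\left(a + 1\right)^{6}},$$
and the integrand here is exactly the target integrand, so $I = - \frac{600}{\left(a + 1\right)^{6}}$.

Setting $a = \frac{2}{3}$:
$$I = - \frac{17496}{625}.$$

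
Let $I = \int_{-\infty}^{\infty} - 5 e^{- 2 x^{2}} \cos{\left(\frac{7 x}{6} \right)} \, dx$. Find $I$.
$- \frac{5 \sqrt{2} \sqrt{\pi}}{2 e^{\frac{49}{288}}}$

Treat the cosine frequency as a parameter and define $I(b) = \int_{-\infty}^{\infty} - 5 e^{- 2 x^{2}} \cos{\left(b x \right)} \, dx$.

Differentiating under the integral sign,
$$I'(b) = \int_{-\infty}^{\infty} 5 x e^{- 2 x^{2}} \sin{\left(b x \right)} \, dx.$$

Integrate $\int_{-\infty}^{\infty} x \sin(b x)\, e^{- 2 x^{2}}\, dx$ by parts with $u = \sin(b x)$ and $dv = x\, e^{- 2 x^{2}}\, dx$, giving $v = - \frac{e^{- 2 x^{2}}}{4}$. The boundary term vanishes and
$$\int_{-\infty}^{\infty} x \sin(b x)\, e^{- 2 x^{2}}\, dx = \frac{b}{4} \int_{-\infty}^{\infty} \cos(b x)\, e^{- 2 x^{2}}\, dx,$$
so $I'(b) = - \frac{b}{4}\, I(b)$.

This is a separable first-order ODE; solving with the initial condition $I(0) = \int_{-\infty}^{\infty} - 5 e^{- 2 x^{2}}\,dx = - \frac{5 \sqrt{2} \sqrt{\pi}}{2}$ gives
$$I(b) = - \frac{5 \sqrt{2} \sqrt{\pi} e^{- \frac{b^{2}}{8}}}{2}.$$

Setting $b = \frac{7}{6}$:
$$I = - \frac{5 \sqrt{2} \sqrt{\pi}}{2 e^{\frac{49}{288}}}.$$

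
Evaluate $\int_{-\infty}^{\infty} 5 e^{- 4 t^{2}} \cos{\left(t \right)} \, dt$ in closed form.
$\frac{5 \sqrt{\pi}}{2 e^{\frac{1}{16}}}$

Treat the cosine frequency as a parameter and define $I(b) = \int_{-\infty}^{\infty} 5 e^{- 4 t^{2}} \cos{\left(b t \right)} \, dt$.

Differentiating under the integral sign,
$$I'(b) = \int_{-\infty}^{\infty} - 5 t e^{- 4 t^{2}} \sin{\left(b t \right)} \, dt.$$

Integrate $\int_{-\infty}^{\infty} t \sin(b t)\, e^{- 4 t^{2}}\, dt$ by parts with $u = \sin(b t)$ and $dv = t\, e^{- 4 t^{2}}\, dt$, giving $v = - \frac{e^{- 4 t^{2}}}{8}$. The boundary term vanishes and
$$\int_{-\infty}^{\infty} t \sin(b t)\, e^{- 4 t^{2}}\, dt = \frac{b}{8} \int_{-\infty}^{\infty} \cos(b t)\, e^{- 4 t^{2}}\, dt,$$
so $I'(b) = - \frac{b}{8}\, I(b)$.

This is a separable first-order ODE; solving with the initial condition $I(0) = \int_{-\infty}^{\infty} 5 e^{- 4 t^{2}}\,dt = \frac{5 \sqrt{\pi}}{2}$ gives
$$I(b) = \frac{5 \sqrt{\pi} e^{- \frac{b^{2}}{16}}}{2}.$$

Setting $b = 1$:
$$I = \frac{5 \sqrt{\pi}}{2 e^{\frac{1}{16}}}.$$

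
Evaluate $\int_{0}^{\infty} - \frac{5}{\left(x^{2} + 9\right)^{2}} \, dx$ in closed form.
$- \frac{5 \pi}{108}$

Begin with the known result
$$J(a) = \int_{0}^{\infty} - \frac{5}{a^{2} + x^{2}} \, dx = - \frac{5 \pi}{2 a}.$$

Differentiating under the integral sign with respect to $a$,
$$\frac{dJ}{da} = \int_{0}^{\infty} \frac{10 a}{\left(a^{2} + x^{2}\right)^{2}} \, dx = \frac{5 \pi}{2 a^{2}},$$
so $\int_{0}^{\infty} - \frac{5}{\left(a^{2} + x^{2}\right)^{2}} \, dx = - \frac{5 \pi}{4 a^{3}}$.

Setting $a = 3$:
$$I = - \frac{5 \pi}{108}.$$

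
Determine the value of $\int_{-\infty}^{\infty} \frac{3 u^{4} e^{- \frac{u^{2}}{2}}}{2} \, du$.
$\frac{9 \sqrt{2} \sqrt{\pi}}{2}$

Start from the elementary integral
$$J(a) = \int_{-\infty}^{\infty} \frac{3 e^{- a u^{2}}}{2} \, du = \frac{3 \sqrt{\pi}}{2 \sqrt{a}}.$$

Differentiating under the integral sign brings down a factor of $(-u^2)$:
$$\frac{dJ}{da} = \int_{-\infty}^{\infty} - \frac{3 u^{2} e^{- a u^{2}}}{2} \, du = - \frac{3 \sqrt{\pi}}{4 a^{\frac{3}{2}}}.$$

Repeating twice in total — each differentiation brings down another $(-u^2)$ — gives
$$\frac{d^{2}J}{da^{2}} = \int_{-\infty}^{\infty} \frac{3 u^{4} e^{- a u^{2}}}{2} \, du = \frac{9 \sqrt{\pi}}{8 a^{\frac{5}{2}}},$$
and the integrand here is exactly the target integrand, so $I = \frac{9 \sqrt{\pi}}{8 a^{\frac{5}{2}}}$.

Setting $a = \frac{1}{2}$:
$$I = \frac{9 \sqrt{2} \sqrt{\pi}}{2}.$$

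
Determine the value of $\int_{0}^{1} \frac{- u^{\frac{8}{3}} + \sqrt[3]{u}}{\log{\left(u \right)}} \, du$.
$\log{\left(\frac{4}{11} \right)}$

Introduce a parameter $a$ in the exponent: let $I(a) = \int_{0}^{1} \frac{- u^{\frac{8}{3}} + u^{a}}{\log{\left(u \right)}} \, du$.

Since $\dfrac{\partial}{\partial a}\,u^{a} = u^{a} \ln u$, the $\ln u$ in the denominator cancels and
$$\frac{dI}{da} = \int_{0}^{1} u^{a} \, du = \left[\frac{u^{a+1}}{a+1}\right]_0^1 = \frac{1}{a + 1}.$$

Integrating with respect to $a$ gives $I(a) = \log{\left(\frac{3 a}{11} + \frac{3}{11} \right)} + C$.

At $a = \frac{8}{3}$ the integrand is identically $0$, so $I(\frac{8}{3}) = 0$. The closed form gives $0$, hence $C = 0$.

Setting $a = \frac{1}{3}$:
$$I = \log{\left(\frac{4}{11} \right)}.$$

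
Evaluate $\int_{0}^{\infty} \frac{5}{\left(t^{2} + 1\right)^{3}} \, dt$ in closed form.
$\frac{15 \pi}{16}$

Start from the standard arctangent integral
$$J(a) = \int_{0}^{\infty} \frac{5}{a^{2} + t^{2}} \, dt = \frac{5 \pi}{2 a}.$$

Differentiating under the integral sign with respect to $a$,
$$\frac{dJ}{da} = \int_{0}^{\infty} - \frac{10 a}{\left(a^{2} + t^{2}\right)^{2}} \, dt = - \frac{5 \pi}{2 a^{2}},$$
so $\int_{0}^{\infty} \frac{5}{\left(a^{2} + t^{2}\right)^{2}} \, dt = \frac{5 \pi}{4 a^{3}}$.

Repeating — each differentiation of $1/(t^2+a^2)^j$ produces $-2ja/(t^2+a^2)^{j+1}$ — and dividing through by $-2ja$ at each step yields, after $2$ differentiations in total,
$$\int_{0}^{\infty} \frac{5}{\left(a^{2} + t^{2}\right)^{3}} \, dt = \frac{15 \pi}{16 a^{5}}.$$

Setting $a = 1$:
$$I = \frac{15 \pi}{16}.$$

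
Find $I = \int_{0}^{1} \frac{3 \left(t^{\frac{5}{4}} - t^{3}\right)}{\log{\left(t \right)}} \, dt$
$\log{\left(\frac{729}{4096} \right)}$

Introduce a parameter $a$ in the exponent: let $I(a) = \int_{0}^{1} \frac{3 \left(- t^{3} + t^{a}\right)}{\log{\left(t \right)}} \, dt$.

Since $\dfrac{\partial}{\partial a}\,t^{a} = t^{a} \ln t$, the $\ln t$ in the denominator cancels and
$$\frac{dI}{da} = \int_{0}^{1} 3 t^{a} \, dt = 3 \left[\frac{t^{a+1}}{a+1}\right]_0^1 = \frac{3}{a + 1}.$$

Integrating with respect to $a$ gives $I(a) = \log{\left(\frac{\left(a + 1\right)^{3}}{64} \right)} + C$.

At $a = 3$ the integrand is identically $0$, so $I(3) = 0$. The closed form gives $0$, hence $C = 0$.

Setting $a = \frac{5}{4}$:
$$I = \log{\left(\frac{729}{4096} \right)}.$$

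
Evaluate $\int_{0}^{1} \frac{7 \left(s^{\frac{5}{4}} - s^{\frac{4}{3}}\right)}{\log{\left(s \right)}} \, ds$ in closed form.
$- \log{\left(\frac{13492928512}{10460353203} \right)}$

Replace the exponent $\frac{4}{3}$ by a parameter $a$: let $I(a) = \int_{0}^{1} \frac{7 \left(s^{\frac{5}{4}} - s^{a}\right)}{\log{\left(s \right)}} \, ds$.

Since $\dfrac{\partial}{\partial a}\,s^{a} = s^{a} \ln s$, the $\ln s$ in the denominator cancels and
$$\frac{dI}{da} = \int_{0}^{1} -7 s^{a} \, ds = -7 \left[\frac{s^{a+1}}{a+1}\right]_0^1 = - \frac{7}{a + 1}.$$

Integrating with respect to $a$ gives $I(a) = - \log{\left(\frac{16384 \left(a + 1\right)^{7}}{4782969} \right)} + C$.

At $a = \frac{5}{4}$ the integrand is identically $0$, so $I(\frac{5}{4}) = 0$. The closed form gives $0$, hence $C = 0$.

Setting $a = \frac{4}{3}$:
$$I = - \log{\left(\frac{13492928512}{10460353203} \right)}.$$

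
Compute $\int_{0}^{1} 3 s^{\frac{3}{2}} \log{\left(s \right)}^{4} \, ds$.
$\frac{2304}{3125}$

Begin with the known integral
$$J(a) = \int_{0}^{1} 3 s^{a} \, ds = \frac{3}{a + 1}.$$

Differentiating under the integral sign brings down a factor of $\ln s$:
$$\frac{dJ}{da} = \int_{0}^{1} 3 s^{a} \log{\left(s \right)} \, ds = - \frac{3}{\left(a + 1\right)^{2}}.$$

Repeating $4$ times in total — each differentiation brings down another $\ln s$ — gives
$$\frac{d^{4}J}{da^{4}} = \int_{0}^{1} 3 s^{a} \log{\left(s \right)}^{4} \, ds = \frac{72}{\left(a + 1\right)^{5}},$$
and the integrand here is exactly the target integrand, so $I = \frac{72}{\left(a + 1\right)^{5}}$.

Setting $a = \frac{3}{2}$:
$$I = \frac{2304}{3125}.$$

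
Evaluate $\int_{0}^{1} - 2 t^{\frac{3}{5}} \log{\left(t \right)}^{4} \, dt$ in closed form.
$- \frac{9375}{2048}$

Begin with the known integral
$$J(a) = \int_{0}^{1} - 2 t^{a} \, dt = - \frac{2}{a + 1}.$$

Differentiating under the integral sign brings down a factor of $\ln t$:
$$\frac{dJ}{da} = \int_{0}^{1} - 2 t^{a} \log{\left(t \right)} \, dt = \frac{2}{\left(a + 1\right)^{2}}.$$

Repeating $4$ times in total — each differentiation brings down another $\ln t$ — gives
$$\frac{d^{4}J}{da^{4}} = \int_{0}^{1} - 2 t^{a} \log{\left(t \right)}^{4} \, dt = - \frac{48}{\left(a + 1\right)^{5}},$$
and the integrand here is exactly the target integrand, so $I = - \frac{48}{\left(a + 1\right)^{5}}$.

Setting $a = \frac{3}{5}$:
$$I = - \frac{9375}{2048}.$$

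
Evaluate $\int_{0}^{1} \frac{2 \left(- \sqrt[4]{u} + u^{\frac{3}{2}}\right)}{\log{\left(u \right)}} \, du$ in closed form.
$\log{\left(4 \right)}$

Introduce a parameter $a$ in the exponent: let $I(a) = \int_{0}^{1} \frac{2 \left(- \sqrt[4]{u} + u^{a}\right)}{\log{\left(u \right)}} \, du$.

Since $\dfrac{\partial}{\partial a}\,u^{a} = u^{a} \ln u$, the $\ln u$ in the denominator cancels and
$$\frac{dI}{da} = \int_{0}^{1} 2 u^{a} \, du = 2 \left[\frac{u^{a+1}}{a+1}\right]_0^1 = \frac{2}{a + 1}.$$

Integrating with respect to $a$ gives $I(a) = \log{\left(\frac{16 \left(a + 1\right)^{2}}{25} \right)} + C$.

At $a = \frac{1}{4}$ the integrand is identically $0$, so $I(\frac{1}{4}) = 0$. The closed form gives $0$, hence $C = 0$.

Setting $a = \frac{3}{2}$:
$$I = \log{\left(4 \right)}.$$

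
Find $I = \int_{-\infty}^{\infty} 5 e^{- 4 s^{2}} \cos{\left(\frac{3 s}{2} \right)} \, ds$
$\frac{5 \sqrt{\pi}}{2 e^{\frac{9}{64}}}$

Treat the cosine frequency as a parameter and define $I(b) = \int_{-\infty}^{\infty} 5 e^{- 4 s^{2}} \cos{\left(b s \right)} \, ds$.

Differentiating under the integral sign,
$$I'(b) = \int_{-\infty}^{\infty} - 5 s e^{- 4 s^{2}} \sin{\left(b s \right)} \, ds.$$

Integrate $\int_{-\infty}^{\infty} s \sin(b s)\, e^{- 4 s^{2}}\, ds$ by parts with $u = \sin(b s)$ and $dv = s\, e^{- 4 s^{2}}\, ds$, giving $v = - \frac{e^{- 4 s^{2}}}{8}$. The boundary term vanishes and
$$\int_{-\infty}^{\infty} s \sin(b s)\, e^{- 4 s^{2}}\, ds = \frac{b}{8} \int_{-\infty}^{\infty} \cos(b s)\, e^{- 4 s^{2}}\, ds,$$
so $I'(b) = - \frac{b}{8}\, I(b)$.

This is a separable first-order ODE; solving with the initial condition $I(0) = \int_{-\infty}^{\infty} 5 e^{- 4 s^{2}}\,ds = \frac{5 \sqrt{\pi}}{2}$ gives
$$I(b) = \frac{5 \sqrt{\pi} e^{- \frac{b^{2}}{16}}}{2}.$$

Setting $b = \frac{3}{2}$:
$$I = \frac{5 \sqrt{\pi}}{2 e^{\frac{9}{64}}}.$$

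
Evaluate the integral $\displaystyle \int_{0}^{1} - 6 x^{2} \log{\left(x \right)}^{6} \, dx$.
$- \frac{160}{81}$

Begin with the known integral
$$J(a) = \int_{0}^{1} - 6 x^{a} \, dx = - \frac{6}{a + 1}.$$

Differentiating under the integral sign brings down a factor of $\ln x$:
$$\frac{dJ}{da} = \int_{0}^{1} - 6 x^{a} \log{\left(x \right)} \, dx = \frac{6}{\left(a + 1\right)^{2}}.$$

Repeating $6$ times in total — each differentiation brings down another $\ln x$ — gives
$$\frac{d^{6}J}{da^{6}} = \int_{0}^{1} - 6 x^{a} \log{\left(x \right)}^{6} \, dx = - \frac{4320}{\left(a + 1\right)^{7}},$$
and the integrand here is exactly the target integrand, so $I = - \frac{4320}{\left(a + 1\right)^{7}}$.

Setting $a = 2$:
$$I = - \frac{160}{81}.$$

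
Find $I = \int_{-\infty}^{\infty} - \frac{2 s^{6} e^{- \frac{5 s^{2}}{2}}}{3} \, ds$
$- \frac{2 \sqrt{10} \sqrt{\pi}}{125}$

Consider the simpler parametrised integral
$$J(a) = \int_{-\infty}^{\infty} - \frac{2 e^{- a s^{2}}}{3} \, ds = - \frac{2 \sqrt{\pi}}{3 \sqrt{a}}.$$

Differentiating under the integral sign brings down a factor of $(-s^2)$:
$$\frac{dJ}{da} = \int_{-\infty}^{\infty} \frac{2 s^{2} e^{- a s^{2}}}{3} \, ds = \frac{\sqrt{\pi}}{3 a^{\frac{3}{2}}}.$$

Repeating $3$ times in total — each differentiation brings down another $(-s^2)$ — gives
$$\frac{d^{3}J}{da^{3}} = \int_{-\infty}^{\infty} \frac{2 s^{6} e^{- a s^{2}}}{3} \, ds = \frac{5 \sqrt{\pi}}{4 a^{\frac{7}{2}}},$$
and the integrand here is $(-1)^{3}$ times the target integrand, so $I = (-1)^{3}\,\frac{d^{3}J}{da^{3}} = - \frac{5 \sqrt{\pi}}{4 a^{\frac{7}{2}}}$.

Setting $a = \frac{5}{2}$:
$$I = - \frac{2 \sqrt{10} \sqrt{\pi}}{125}.$$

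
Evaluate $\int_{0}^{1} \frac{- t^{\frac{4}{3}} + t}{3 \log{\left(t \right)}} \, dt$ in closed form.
$- \frac{\log{\left(7 \right)}}{3} + \frac{\log{\left(2 \right)}}{3} + \frac{\log{\left(3 \right)}}{3}$

Replace the exponent $1$ by a parameter $a$: let $I(a) = \int_{0}^{1} \frac{- t^{\frac{4}{3}} + t^{a}}{3 \log{\left(t \right)}} \, dt$.

Since $\dfrac{\partial}{\partial a}\,t^{a} = t^{a} \ln t$, the $\ln t$ in the denominator cancels and
$$\frac{dI}{da} = \int_{0}^{1} \frac{1}{3} t^{a} \, dt = \frac{1}{3} \left[\frac{t^{a+1}}{a+1}\right]_0^1 = \frac{1}{3 \left(a + 1\right)}.$$

Integrating with respect to $a$ gives $I(a) = \frac{\log{\left(a + 1 \right)}}{3} - \frac{\log{\left(7 \right)}}{3} + \frac{\log{\left(3 \right)}}{3} + C$.

At $a = \frac{4}{3}$ the integrand is identically $0$, so $I(\frac{4}{3}) = 0$. The closed form gives $0$, hence $C = 0$.

Setting $a = 1$:
$$I = - \frac{\log{\left(7 \right)}}{3} + \frac{\log{\left(2 \right)}}{3} + \frac{\log{\left(3 \right)}}{3}.$$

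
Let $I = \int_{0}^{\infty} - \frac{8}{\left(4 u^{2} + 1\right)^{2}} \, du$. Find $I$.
$- \pi$

Begin with the known result
$$J(a) = \int_{0}^{\infty} - \frac{1}{2 \left(a^{2} + u^{2}\right)} \, du = - \frac{\pi}{4 a}.$$

Differentiating under the integral sign with respect to $a$,
$$\frac{dJ}{da} = \int_{0}^{\infty} \frac{a}{\left(a^{2} + u^{2}\right)^{2}} \, du = \frac{\pi}{4 a^{2}},$$
so $\int_{0}^{\infty} - \frac{1}{2 \left(a^{2} + u^{2}\right)^{2}} \, du = - \frac{\pi}{8 a^{3}}$.

Setting $a = \frac{1}{2}$:
$$I = - \pi.$$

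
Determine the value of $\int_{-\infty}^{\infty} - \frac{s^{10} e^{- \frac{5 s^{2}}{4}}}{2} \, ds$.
$- \frac{6048 \sqrt{5} \sqrt{\pi}}{3125}$

Begin with the known integral
$$J(a) = \int_{-\infty}^{\infty} - \frac{e^{- a s^{2}}}{2} \, ds = - \frac{\sqrt{\pi}}{2 \sqrt{a}}.$$

Differentiating under the integral sign brings down a factor of $(-s^2)$:
$$\frac{dJ}{da} = \int_{-\infty}^{\infty} \frac{s^{2} e^{- a s^{2}}}{2} \, ds = \frac{\sqrt{\pi}}{4 a^{\frac{3}{2}}}.$$

Repeating $5$ times in total — each differentiation brings down another $(-s^2)$ — gives
$$\frac{d^{5}J}{da^{5}} = \int_{-\infty}^{\infty} \frac{s^{10} e^{- a s^{2}}}{2} \, ds = \frac{945 \sqrt{\pi}}{64 a^{\frac{11}{2}}},$$
and the integrand here is $(-1)^{5}$ times the target integrand, so $I = (-1)^{5}\,\frac{d^{5}J}{da^{5}} = - \frac{945 \sqrt{\pi}}{64 a^{\frac{11}{2}}}$.

Setting $a = \frac{5}{4}$:
$$I = - \frac{6048 \sqrt{5} \sqrt{\pi}}{3125}.$$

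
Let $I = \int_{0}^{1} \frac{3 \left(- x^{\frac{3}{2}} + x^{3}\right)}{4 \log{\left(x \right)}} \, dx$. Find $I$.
$\log{\left(\frac{4 \sqrt[4]{10}}{5} \right)}$

Replace the exponent $3$ by a parameter $a$: let $I(a) = \int_{0}^{1} \frac{3 \left(- x^{\frac{3}{2}} + x^{a}\right)}{4 \log{\left(x \right)}} \, dx$.

Since $\dfrac{\partial}{\partial a}\,x^{a} = x^{a} \ln x$, the $\ln x$ in the denominator cancels and
$$\frac{dI}{da} = \int_{0}^{1} \frac{3}{4} x^{a} \, dx = \frac{3}{4} \left[\frac{x^{a+1}}{a+1}\right]_0^1 = \frac{3}{4 \left(a + 1\right)}.$$

Integrating with respect to $a$ gives $I(a) = \log{\left(\frac{2^{\frac{3}{4}} \sqrt[4]{5} \left(a + 1\right)^{\frac{3}{4}}}{5} \right)} + C$.

At $a = \frac{3}{2}$ the integrand is identically $0$, so $I(\frac{3}{2}) = 0$. The closed form gives $0$, hence $C = 0$.

Setting $a = 3$:
$$I = \log{\left(\frac{4 \sqrt[4]{10}}{5} \right)}.$$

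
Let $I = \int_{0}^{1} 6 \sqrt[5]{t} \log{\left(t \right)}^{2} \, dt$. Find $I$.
$\frac{125}{18}$

Start from the elementary integral
$$J(a) = \int_{0}^{1} 6 t^{a} \, dt = \frac{6}{a + 1}.$$

Differentiating under the integral sign brings down a factor of $\ln t$:
$$\frac{dJ}{da} = \int_{0}^{1} 6 t^{a} \log{\left(t \right)} \, dt = - \frac{6}{\left(a + 1\right)^{2}}.$$

Repeating twice in total — each differentiation brings down another $\ln t$ — gives
$$\frac{d^{2}J}{da^{2}} = \int_{0}^{1} 6 t^{a} \log{\left(t \right)}^{2} \, dt = \frac{12}{\left(a + 1\right)^{3}},$$
and the integrand here is exactly the target integrand, so $I = \frac{12}{\left(a + 1\right)^{3}}$.

Setting $a = \frac{1}{5}$:
$$I = \frac{125}{18}.$$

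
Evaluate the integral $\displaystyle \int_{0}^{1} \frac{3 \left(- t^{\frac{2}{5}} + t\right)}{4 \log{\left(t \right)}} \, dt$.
$- \frac{3 \log{\left(7 \right)}}{4} + \frac{3 \log{\left(10 \right)}}{4}$

Consider the one-parameter family: let $I(a) = \int_{0}^{1} \frac{3 \left(- t^{\frac{2}{5}} + t^{a}\right)}{4 \log{\left(t \right)}} \, dt$.

Since $\dfrac{\partial}{\partial a}\,t^{a} = t^{a} \ln t$, the $\ln t$ in the denominator cancels and
$$\frac{dI}{da} = \int_{0}^{1} \frac{3}{4} t^{a} \, dt = \frac{3}{4} \left[\frac{t^{a+1}}{a+1}\right]_0^1 = \frac{3}{4 \left(a + 1\right)}.$$

Integrating with respect to $a$ gives $I(a) = \log{\left(\frac{5^{\frac{3}{4}} \sqrt[4]{7} \left(a + 1\right)^{\frac{3}{4}}}{7} \right)} + C$.

At $a = \frac{2}{5}$ the integrand is identically $0$, so $I(\frac{2}{5}) = 0$. The closed form gives $0$, hence $C = 0$.

Setting $a = 1$:
$$I = - \frac{3 \log{\left(7 \right)}}{4} + \frac{3 \log{\left(10 \right)}}{4}.$$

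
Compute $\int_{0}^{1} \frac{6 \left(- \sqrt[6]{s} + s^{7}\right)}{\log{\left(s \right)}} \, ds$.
$- \log{\left(\frac{117649}{12230590464} \right)}$

Consider the one-parameter family: let $I(a) = \int_{0}^{1} \frac{6 \left(s^{7} - s^{a}\right)}{\log{\left(s \right)}} \, ds$.

Since $\dfrac{\partial}{\partial a}\,s^{a} = s^{a} \ln s$, the $\ln s$ in the denominator cancels and
$$\frac{dI}{da} = \int_{0}^{1} -6 s^{a} \, ds = -6 \left[\frac{s^{a+1}}{a+1}\right]_0^1 = - \frac{6}{a + 1}.$$

Integrating with respect to $a$ gives $I(a) = - \log{\left(\frac{\left(a + 1\right)^{6}}{262144} \right)} + C$.

At $a = 7$ the integrand is identically $0$, so $I(7) = 0$. The closed form gives $0$, hence $C = 0$.

Setting $a = \frac{1}{6}$:
$$I = - \log{\left(\frac{117649}{12230590464} \right)}.$$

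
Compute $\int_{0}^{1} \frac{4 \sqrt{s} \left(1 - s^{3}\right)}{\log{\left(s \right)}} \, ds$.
$- \log{\left(81 \right)}$

Consider the one-parameter family: let $I(a) = \int_{0}^{1} \frac{4 \left(- s^{\frac{7}{2}} + s^{a}\right)}{\log{\left(s \right)}} \, ds$.

Since $\dfrac{\partial}{\partial a}\,s^{a} = s^{a} \ln s$, the $\ln s$ in the denominator cancels and
$$\frac{dI}{da} = \int_{0}^{1} 4 s^{a} \, ds = 4 \left[\frac{s^{a+1}}{a+1}\right]_0^1 = \frac{4}{a + 1}.$$

Integrating with respect to $a$ gives $I(a) = \log{\left(\frac{16 \left(a + 1\right)^{4}}{6561} \right)} + C$.

At $a = \frac{7}{2}$ the integrand is identically $0$, so $I(\frac{7}{2}) = 0$. The closed form gives $0$, hence $C = 0$.

Setting $a = \frac{1}{2}$:
$$I = - \log{\left(81 \right)}.$$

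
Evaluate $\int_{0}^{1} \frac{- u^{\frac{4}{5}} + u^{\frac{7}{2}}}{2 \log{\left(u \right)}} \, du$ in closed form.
$- \frac{\log{\left(2 \right)}}{2} + \frac{\log{\left(5 \right)}}{2}$

Consider the one-parameter family: let $I(a) = \int_{0}^{1} \frac{- u^{\frac{4}{5}} + u^{a}}{2 \log{\left(u \right)}} \, du$.

Since $\dfrac{\partial}{\partial a}\,u^{a} = u^{a} \ln u$, the $\ln u$ in the denominator cancels and
$$\frac{dI}{da} = \int_{0}^{1} \frac{1}{2} u^{a} \, du = \frac{1}{2} \left[\frac{u^{a+1}}{a+1}\right]_0^1 = \frac{1}{2 \left(a + 1\right)}.$$

Integrating with respect to $a$ gives $I(a) = \frac{\log{\left(a + 1 \right)}}{2} - \log{\left(3 \right)} + \frac{\log{\left(5 \right)}}{2} + C$.

At $a = \frac{4}{5}$ the integrand is identically $0$, so $I(\frac{4}{5}) = 0$. The closed form gives $0$, hence $C = 0$.

Setting $a = \frac{7}{2}$:
$$I = - \frac{\log{\left(2 \right)}}{2} + \frac{\log{\left(5 \right)}}{2}.$$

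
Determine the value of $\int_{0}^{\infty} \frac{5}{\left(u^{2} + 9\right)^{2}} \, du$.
$\frac{5 \pi}{108}$

Begin with the known result
$$J(a) = \int_{0}^{\infty} \frac{5}{a^{2} + u^{2}} \, du = \frac{5 \pi}{2 a}.$$

Differentiating under the integral sign with respect to $a$,
$$\frac{dJ}{da} = \int_{0}^{\infty} - \frac{10 a}{\left(a^{2} + u^{2}\right)^{2}} \, du = - \frac{5 \pi}{2 a^{2}},$$
so $\int_{0}^{\infty} \frac{5}{\left(a^{2} + u^{2}\right)^{2}} \, du = \frac{5 \pi}{4 a^{3}}$.

Setting $a = 3$:
$$I = \frac{5 \pi}{108}.$$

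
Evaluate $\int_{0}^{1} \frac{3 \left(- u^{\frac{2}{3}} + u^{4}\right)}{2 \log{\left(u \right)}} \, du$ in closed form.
$\frac{3 \log{\left(3 \right)}}{2}$

Introduce a parameter $a$ in the exponent: let $I(a) = \int_{0}^{1} \frac{3 \left(- u^{\frac{2}{3}} + u^{a}\right)}{2 \log{\left(u \right)}} \, du$.

Since $\dfrac{\partial}{\partial a}\,u^{a} = u^{a} \ln u$, the $\ln u$ in the denominator cancels and
$$\frac{dI}{da} = \int_{0}^{1} \frac{3}{2} u^{a} \, du = \frac{3}{2} \left[\frac{u^{a+1}}{a+1}\right]_0^1 = \frac{3}{2 \left(a + 1\right)}.$$

Integrating with respect to $a$ gives $I(a) = \log{\left(\frac{3 \sqrt{15} \left(a + 1\right)^{\frac{3}{2}}}{25} \right)} + C$.

At $a = \frac{2}{3}$ the integrand is identically $0$, so $I(\frac{2}{3}) = 0$. The closed form gives $0$, hence $C = 0$.

Setting $a = 4$:
$$I = \frac{3 \log{\left(3 \right)}}{2}.$$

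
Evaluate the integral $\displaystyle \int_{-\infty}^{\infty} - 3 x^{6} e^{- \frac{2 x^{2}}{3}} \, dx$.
$- \frac{1215 \sqrt{6} \sqrt{\pi}}{128}$

Start from the elementary integral
$$J(a) = \int_{-\infty}^{\infty} - 3 e^{- a x^{2}} \, dx = - \frac{3 \sqrt{\pi}}{\sqrt{a}}.$$

Differentiating under the integral sign brings down a factor of $(-x^2)$:
$$\frac{dJ}{da} = \int_{-\infty}^{\infty} 3 x^{2} e^{- a x^{2}} \, dx = \frac{3 \sqrt{\pi}}{2 a^{\frac{3}{2}}}.$$

Repeating $3$ times in total — each differentiation brings down another $(-x^2)$ — gives
$$\frac{d^{3}J}{da^{3}} = \int_{-\infty}^{\infty} 3 x^{6} e^{- a x^{2}} \, dx = \frac{45 \sqrt{\pi}}{8 a^{\frac{7}{2}}},$$
and the integrand here is $(-1)^{3}$ times the target integrand, so $I = (-1)^{3}\,\frac{d^{3}J}{da^{3}} = - \frac{45 \sqrt{\pi}}{8 a^{\frac{7}{2}}}$.

Setting $a = \frac{2}{3}$:
$$I = - \frac{1215 \sqrt{6} \sqrt{\pi}}{128}.$$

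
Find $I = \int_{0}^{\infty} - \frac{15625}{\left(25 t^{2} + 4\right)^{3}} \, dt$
$- \frac{9375 \pi}{512}$

Start from the standard arctangent integral
$$J(a) = \int_{0}^{\infty} - \frac{1}{a^{2} + t^{2}} \, dt = - \frac{\pi}{2 a}.$$

Differentiating under the integral sign with respect to $a$,
$$\frac{dJ}{da} = \int_{0}^{\infty} \frac{2 a}{\left(a^{2} + t^{2}\right)^{2}} \, dt = \frac{\pi}{2 a^{2}},$$
so $\int_{0}^{\infty} - \frac{1}{\left(a^{2} + t^{2}\right)^{2}} \, dt = - \frac{\pi}{4 a^{3}}$.

Repeating — each differentiation of $1/(t^2+a^2)^j$ produces $-2ja/(t^2+a^2)^{j+1}$ — and dividing through by $-2ja$ at each step yields, after $2$ differentiations in total,
$$\int_{0}^{\infty} - \frac{1}{\left(a^{2} + t^{2}\right)^{3}} \, dt = - \frac{3 \pi}{16 a^{5}}.$$

Setting $a = \frac{2}{5}$:
$$I = - \frac{9375 \pi}{512}.$$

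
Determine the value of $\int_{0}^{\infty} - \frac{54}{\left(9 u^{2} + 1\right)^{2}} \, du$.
$- \frac{9 \pi}{2}$

Recall the elementary integral
$$J(a) = \int_{0}^{\infty} - \frac{2}{3 \left(a^{2} + u^{2}\right)} \, du = - \frac{\pi}{3 a}.$$

Differentiating under the integral sign with respect to $a$,
$$\frac{dJ}{da} = \int_{0}^{\infty} \frac{4 a}{3 \left(a^{2} + u^{2}\right)^{2}} \, du = \frac{\pi}{3 a^{2}},$$
so $\int_{0}^{\infty} - \frac{2}{3 \left(a^{2} + u^{2}\right)^{2}} \, du = - \frac{\pi}{6 a^{3}}$.

Setting $a = \frac{1}{3}$:
$$I = - \frac{9 \pi}{2}.$$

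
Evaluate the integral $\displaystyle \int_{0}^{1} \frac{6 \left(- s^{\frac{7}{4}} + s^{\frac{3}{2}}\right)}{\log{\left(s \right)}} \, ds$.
$\log{\left(\frac{1000000}{1771561} \right)}$

Consider the one-parameter family: let $I(a) = \int_{0}^{1} \frac{6 \left(- s^{\frac{7}{4}} + s^{a}\right)}{\log{\left(s \right)}} \, ds$.

Since $\dfrac{\partial}{\partial a}\,s^{a} = s^{a} \ln s$, the $\ln s$ in the denominator cancels and
$$\frac{dI}{da} = \int_{0}^{1} 6 s^{a} \, ds = 6 \left[\frac{s^{a+1}}{a+1}\right]_0^1 = \frac{6}{a + 1}.$$

Integrating with respect to $a$ gives $I(a) = \log{\left(\frac{4096 \left(a + 1\right)^{6}}{1771561} \right)} + C$.

At $a = \frac{7}{4}$ the integrand is identically $0$, so $I(\frac{7}{4}) = 0$. The closed form gives $0$, hence $C = 0$.

Setting $a = \frac{3}{2}$:
$$I = \log{\left(\frac{1000000}{1771561} \right)}.$$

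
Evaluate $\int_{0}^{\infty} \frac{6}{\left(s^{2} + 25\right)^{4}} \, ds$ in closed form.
$\frac{3 \pi}{250000}$

Start from the standard arctangent integral
$$J(a) = \int_{0}^{\infty} \frac{6}{a^{2} + s^{2}} \, ds = \frac{3 \pi}{a}.$$

Differentiating under the integral sign with respect to $a$,
$$\frac{dJ}{da} = \int_{0}^{\infty} - \frac{12 a}{\left(a^{2} + s^{2}\right)^{2}} \, ds = - \frac{3 \pi}{a^{2}},$$
so $\int_{0}^{\infty} \frac{6}{\left(a^{2} + s^{2}\right)^{2}} \, ds = \frac{3 \pi}{2 a^{3}}$.

Repeating — each differentiation of $1/(s^2+a^2)^j$ produces $-2ja/(s^2+a^2)^{j+1}$ — and dividing through by $-2ja$ at each step yields, after $3$ differentiations in total,
$$\int_{0}^{\infty} \frac{6}{\left(a^{2} + s^{2}\right)^{4}} \, ds = \frac{15 \pi}{16 a^{7}}.$$

Setting $a = 5$:
$$I = \frac{3 \pi}{250000}.$$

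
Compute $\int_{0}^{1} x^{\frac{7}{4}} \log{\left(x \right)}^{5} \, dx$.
$- \frac{491520}{1771561}$

Begin with the known integral
$$J(a) = \int_{0}^{1} x^{a} \, dx = \frac{1}{a + 1}.$$

Differentiating under the integral sign brings down a factor of $\ln x$:
$$\frac{dJ}{da} = \int_{0}^{1} x^{a} \log{\left(x \right)} \, dx = - \frac{1}{\left(a + 1\right)^{2}}.$$

Repeating $5$ times in total — each differentiation brings down another $\ln x$ — gives
$$\frac{d^{5}J}{da^{5}} = \int_{0}^{1} x^{a} \log{\left(x \right)}^{5} \, dx = - \frac{120}{\left(a + 1\right)^{6}},$$
and the integrand here is exactly the target integrand, so $I = - \frac{120}{\left(a + 1\right)^{6}}$.

Setting $a = \frac{7}{4}$:
$$I = - \frac{491520}{1771561}.$$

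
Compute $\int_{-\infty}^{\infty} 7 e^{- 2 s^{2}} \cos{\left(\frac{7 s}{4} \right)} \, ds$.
$\frac{7 \sqrt{2} \sqrt{\pi}}{2 e^{\frac{49}{128}}}$

Define $I(b) = \int_{-\infty}^{\infty} 7 e^{- 2 s^{2}} \cos{\left(b s \right)} \, ds$.

Differentiating under the integral sign,
$$I'(b) = \int_{-\infty}^{\infty} - 7 s e^{- 2 s^{2}} \sin{\left(b s \right)} \, ds.$$

Integrate $\int_{-\infty}^{\infty} s \sin(b s)\, e^{- 2 s^{2}}\, ds$ by parts with $u = \sin(b s)$ and $dv = s\, e^{- 2 s^{2}}\, ds$, giving $v = - \frac{e^{- 2 s^{2}}}{4}$. The boundary term vanishes and
$$\int_{-\infty}^{\infty} s \sin(b s)\, e^{- 2 s^{2}}\, ds = \frac{b}{4} \int_{-\infty}^{\infty} \cos(b s)\, e^{- 2 s^{2}}\, ds,$$
so $I'(b) = - \frac{b}{4}\, I(b)$.

This is a separable first-order ODE; solving with the initial condition $I(0) = \int_{-\infty}^{\infty} 7 e^{- 2 s^{2}}\,ds = \frac{7 \sqrt{2} \sqrt{\pi}}{2}$ gives
$$I(b) = \frac{7 \sqrt{2} \sqrt{\pi} e^{- \frac{b^{2}}{8}}}{2}.$$

Setting $b = \frac{7}{4}$:
$$I = \frac{7 \sqrt{2} \sqrt{\pi}}{2 e^{\frac{49}{128}}}.$$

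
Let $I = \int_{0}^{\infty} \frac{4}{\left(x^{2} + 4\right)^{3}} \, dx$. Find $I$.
$\frac{3 \pi}{128}$

Begin with the known result
$$J(a) = \int_{0}^{\infty} \frac{4}{a^{2} + x^{2}} \, dx = \frac{2 \pi}{a}.$$

Differentiating under the integral sign with respect to $a$,
$$\frac{dJ}{da} = \int_{0}^{\infty} - \frac{8 a}{\left(a^{2} + x^{2}\right)^{2}} \, dx = - \frac{2 \pi}{a^{2}},$$
so $\int_{0}^{\infty} \frac{4}{\left(a^{2} + x^{2}\right)^{2}} \, dx = \frac{\pi}{a^{3}}$.

Repeating — each differentiation of $1/(x^2+a^2)^j$ produces $-2ja/(x^2+a^2)^{j+1}$ — and dividing through by $-2ja$ at each step yields, after $2$ differentiations in total,
$$\int_{0}^{\infty} \frac{4}{\left(a^{2} + x^{2}\right)^{3}} \, dx = \frac{3 \pi}{4 a^{5}}.$$

Setting $a = 2$:
$$I = \frac{3 \pi}{128}.$$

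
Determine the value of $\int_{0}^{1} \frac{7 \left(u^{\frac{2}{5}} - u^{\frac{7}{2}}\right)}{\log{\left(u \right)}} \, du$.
$- \log{\left(\frac{373669453125}{105413504} \right)}$

Introduce a parameter $a$ in the exponent: let $I(a) = \int_{0}^{1} \frac{7 \left(u^{\frac{2}{5}} - u^{a}\right)}{\log{\left(u \right)}} \, du$.

Since $\dfrac{\partial}{\partial a}\,u^{a} = u^{a} \ln u$, the $\ln u$ in the denominator cancels and
$$\frac{dI}{da} = \int_{0}^{1} -7 u^{a} \, du = -7 \left[\frac{u^{a+1}}{a+1}\right]_0^1 = - \frac{7}{a + 1}.$$

Integrating with respect to $a$ gives $I(a) = - \log{\left(\frac{78125 \left(a + 1\right)^{7}}{823543} \right)} + C$.

At $a = \frac{2}{5}$ the integrand is identically $0$, so $I(\frac{2}{5}) = 0$. The closed form gives $0$, hence $C = 0$.

Setting $a = \frac{7}{2}$:
$$I = - \log{\left(\frac{373669453125}{105413504} \right)}.$$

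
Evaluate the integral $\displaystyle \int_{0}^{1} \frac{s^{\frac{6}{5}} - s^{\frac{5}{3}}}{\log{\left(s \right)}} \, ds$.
$- \log{\left(40 \right)} + \log{\left(33 \right)}$

Introduce a parameter $a$ in the exponent: let $I(a) = \int_{0}^{1} \frac{s^{\frac{6}{5}} - s^{a}}{\log{\left(s \right)}} \, ds$.

Since $\dfrac{\partial}{\partial a}\,s^{a} = s^{a} \ln s$, the $\ln s$ in the denominator cancels and
$$\frac{dI}{da} = \int_{0}^{1} -1 s^{a} \, ds = -1 \left[\frac{s^{a+1}}{a+1}\right]_0^1 = - \frac{1}{a + 1}.$$

Integrating with respect to $a$ gives $I(a) = - \log{\left(\frac{5 a}{11} + \frac{5}{11} \right)} + C$.

At $a = \frac{6}{5}$ the integrand is identically $0$, so $I(\frac{6}{5}) = 0$. The closed form gives $0$, hence $C = 0$.

Setting $a = \frac{5}{3}$:
$$I = - \log{\left(40 \right)} + \log{\left(33 \right)}.$$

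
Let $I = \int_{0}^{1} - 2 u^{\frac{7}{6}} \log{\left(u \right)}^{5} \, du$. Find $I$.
$\frac{11197440}{4826809}$

Start from the elementary integral
$$J(a) = \int_{0}^{1} - 2 u^{a} \, du = - \frac{2}{a + 1}.$$

Differentiating under the integral sign brings down a factor of $\ln u$:
$$\frac{dJ}{da} = \int_{0}^{1} - 2 u^{a} \log{\left(u \right)} \, du = \frac{2}{\left(a + 1\right)^{2}}.$$

Repeating $5$ times in total — each differentiation brings down another $\ln u$ — gives
$$\frac{d^{5}J}{da^{5}} = \int_{0}^{1} - 2 u^{a} \log{\left(u \right)}^{5} \, du = \frac{240}{\left(a + 1\right)^{6}},$$
and the integrand here is exactly the target integrand, so $I = \frac{240}{\left(a + 1\right)^{6}}$.

Setting $a = \frac{7}{6}$:
$$I = \frac{11197440}{4826809}.$$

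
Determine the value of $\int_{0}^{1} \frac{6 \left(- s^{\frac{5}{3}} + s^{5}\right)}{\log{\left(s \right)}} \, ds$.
$\log{\left(\frac{531441}{4096} \right)}$

Consider the one-parameter family: let $I(a) = \int_{0}^{1} \frac{6 \left(s^{5} - s^{a}\right)}{\log{\left(s \right)}} \, ds$.

Since $\dfrac{\partial}{\partial a}\,s^{a} = s^{a} \ln s$, the $\ln s$ in the denominator cancels and
$$\frac{dI}{da} = \int_{0}^{1} -6 s^{a} \, ds = -6 \left[\frac{s^{a+1}}{a+1}\right]_0^1 = - \frac{6}{a + 1}.$$

Integrating with respect to $a$ gives $I(a) = \log{\left(\frac{46656}{\left(a + 1\right)^{6}} \right)} + C$.

At $a = 5$ the integrand is identically $0$, so $I(5) = 0$. The closed form gives $0$, hence $C = 0$.

Setting $a = \frac{5}{3}$:
$$I = \log{\left(\frac{531441}{4096} \right)}.$$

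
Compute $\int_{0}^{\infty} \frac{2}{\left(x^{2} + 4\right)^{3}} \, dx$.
$\frac{3 \pi}{256}$

Begin with the known result
$$J(a) = \int_{0}^{\infty} \frac{2}{a^{2} + x^{2}} \, dx = \frac{\pi}{a}.$$

Differentiating under the integral sign with respect to $a$,
$$\frac{dJ}{da} = \int_{0}^{\infty} - \frac{4 a}{\left(a^{2} + x^{2}\right)^{2}} \, dx = - \frac{\pi}{a^{2}},$$
so $\int_{0}^{\infty} \frac{2}{\left(a^{2} + x^{2}\right)^{2}} \, dx = \frac{\pi}{2 a^{3}}$.

Repeating — each differentiation of $1/(x^2+a^2)^j$ produces $-2ja/(x^2+a^2)^{j+1}$ — and dividing through by $-2ja$ at each step yields, after $2$ differentiations in total,
$$\int_{0}^{\infty} \frac{2}{\left(a^{2} + x^{2}\right)^{3}} \, dx = \frac{3 \pi}{8 a^{5}}.$$

Setting $a = 2$:
$$I = \frac{3 \pi}{256}.$$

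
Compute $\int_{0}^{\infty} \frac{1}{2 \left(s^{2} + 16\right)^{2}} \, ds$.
$\frac{\pi}{512}$

Recall the elementary integral
$$J(a) = \int_{0}^{\infty} \frac{1}{2 \left(a^{2} + s^{2}\right)} \, ds = \frac{\pi}{4 a}.$$

Differentiating under the integral sign with respect to $a$,
$$\frac{dJ}{da} = \int_{0}^{\infty} - \frac{a}{\left(a^{2} + s^{2}\right)^{2}} \, ds = - \frac{\pi}{4 a^{2}},$$
so $\int_{0}^{\infty} \frac{1}{2 \left(a^{2} + s^{2}\right)^{2}} \, ds = \frac{\pi}{8 a^{3}}$.

Setting $a = 4$:
$$I = \frac{\pi}{512}.$$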